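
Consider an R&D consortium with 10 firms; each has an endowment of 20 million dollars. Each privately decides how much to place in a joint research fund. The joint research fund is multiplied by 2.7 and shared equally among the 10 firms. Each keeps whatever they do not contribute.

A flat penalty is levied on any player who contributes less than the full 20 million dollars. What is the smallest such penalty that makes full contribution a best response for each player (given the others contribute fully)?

14.60 million dollars

Given the others contribute fully, the best deviation is to contribute 0 (any partial contribution still incurs the fine and gives up units whose private return 0.2700 is below 1).
Deviating from 20 to 0 saves 20 million dollars but forfeits the deviator's share of the drop in the joint research fund: 2.7/10 × 20 = 5.40.
So the deviation gain is 20 − 5.40 = 14.60, and the fine must be at least 14.60 million dollars to wipe it out.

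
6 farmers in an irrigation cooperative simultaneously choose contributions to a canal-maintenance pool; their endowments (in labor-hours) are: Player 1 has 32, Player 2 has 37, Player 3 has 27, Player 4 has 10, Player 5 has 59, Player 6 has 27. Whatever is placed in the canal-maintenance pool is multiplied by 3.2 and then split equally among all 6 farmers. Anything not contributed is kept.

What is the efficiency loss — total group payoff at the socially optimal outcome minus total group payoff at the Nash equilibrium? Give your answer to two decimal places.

The private return per contributed unit is 3.2/6 = 0.5333 < 1 for every player regardless of endowment, so the Nash equilibrium is zero contribution and the group total is Σ E_j = 32 + 37 + 27 + 10 + 59 + 27 = 192.
Each contributed unit returns 3.200 to the group, so the social optimum is full contribution by everyone: group total = 3.200 × 192 = 614.40.
Efficiency loss = (3.200 − 1) × 192 = 422.40.

422.40 labor-hours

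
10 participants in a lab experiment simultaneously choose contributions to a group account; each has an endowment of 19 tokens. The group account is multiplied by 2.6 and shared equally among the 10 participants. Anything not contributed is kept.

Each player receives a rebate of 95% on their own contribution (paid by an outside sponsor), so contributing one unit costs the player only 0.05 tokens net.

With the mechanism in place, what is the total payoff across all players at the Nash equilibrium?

674.50 tokens

The effective private return per unit is now (2.6/10) / 0.05 = 5.2000 > 1, so every player's dominant strategy flips to full contribution.
At the Nash equilibrium everyone contributes 19. Group total payoff = 10 × (19 × 0.95 + 2.6 × 19) = 674.50.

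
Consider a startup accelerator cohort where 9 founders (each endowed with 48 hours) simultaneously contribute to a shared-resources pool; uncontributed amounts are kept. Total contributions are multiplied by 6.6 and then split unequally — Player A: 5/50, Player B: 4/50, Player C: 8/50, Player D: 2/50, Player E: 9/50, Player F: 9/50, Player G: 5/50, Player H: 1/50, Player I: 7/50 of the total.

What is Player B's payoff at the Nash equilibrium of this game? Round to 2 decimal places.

Each unit j contributes comes back to j as 6.6 × (j's share), so j prefers to contribute only if that share exceeds 1/6.6 = 0.1515; otherwise keeping the unit dominates.
Player C, Player E and Player F are above the threshold, contributing 48 each; the remaining 6 contribute 0. Total contributed: 144.
Player B keeps 48 and receives 6.6 × 144 × 4/50 = 76.03 from the shared-resources pool, for a payoff of 124.03.

124.03 hours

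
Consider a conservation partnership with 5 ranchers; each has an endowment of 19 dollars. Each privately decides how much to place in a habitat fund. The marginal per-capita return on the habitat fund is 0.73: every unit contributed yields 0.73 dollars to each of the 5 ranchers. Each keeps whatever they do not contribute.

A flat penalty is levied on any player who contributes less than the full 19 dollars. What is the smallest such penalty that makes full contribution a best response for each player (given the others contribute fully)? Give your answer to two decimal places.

5.13 dollars

Given the others contribute fully, the best deviation is to contribute 0 (any partial contribution still incurs the fine and gives up units whose private return 0.73 is below 1).
Deviating from 19 to 0 saves 19 dollars but forfeits the deviator's share of the drop in the habitat fund: 0.73 × 19 = 13.87.
So the deviation gain is 19 − 13.87 = 5.13, and the fine must be at least 5.13 dollars to wipe it out.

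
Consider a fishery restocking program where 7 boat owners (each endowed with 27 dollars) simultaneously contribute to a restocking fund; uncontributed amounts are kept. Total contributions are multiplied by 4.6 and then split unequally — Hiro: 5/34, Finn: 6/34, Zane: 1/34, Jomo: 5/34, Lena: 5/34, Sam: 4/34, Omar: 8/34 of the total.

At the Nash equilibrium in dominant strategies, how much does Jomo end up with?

Each unit j contributes comes back to j as 4.6 × (j's share), so j prefers to contribute only if that share exceeds 1/4.6 = 0.2174; otherwise keeping the unit dominates.
The only share above 0.2174 is Omar's 8/34, contributing 27; the remaining 6 contribute 0. Total contributed: 27.
Jomo keeps 27 and receives 4.6 × 27 × 5/34 = 18.26 from the restocking fund, for a payoff of 45.26.

45.26 dollars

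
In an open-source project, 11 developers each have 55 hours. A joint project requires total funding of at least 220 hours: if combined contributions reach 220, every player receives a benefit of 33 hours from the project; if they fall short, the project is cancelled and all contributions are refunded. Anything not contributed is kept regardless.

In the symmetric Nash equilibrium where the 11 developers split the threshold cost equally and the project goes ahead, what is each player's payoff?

68 hours

Equal share of the threshold: 220/11 = 20.
At this profile no one gains by cutting their contribution: any cut drops the total below 220, the project is cancelled, contributions are refunded, and the deviator ends with 55, which is less than 55 − 20 + 33 = 68. Contributing more than 20 just wastes the excess. So contributing exactly 20 is a best response.
Each player's payoff: 55 − 20 + 33 = 68.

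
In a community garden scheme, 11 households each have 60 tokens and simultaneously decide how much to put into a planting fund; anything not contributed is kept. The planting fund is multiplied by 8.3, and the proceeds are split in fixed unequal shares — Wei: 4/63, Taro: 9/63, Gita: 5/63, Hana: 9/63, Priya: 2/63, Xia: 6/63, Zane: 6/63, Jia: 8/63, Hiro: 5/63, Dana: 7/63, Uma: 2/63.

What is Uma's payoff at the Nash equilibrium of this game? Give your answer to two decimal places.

107.43 tokens

Player j's private return per contributed unit is 8.3 × (j's share). Contributing is weakly dominant for j when that share is at least 1/8.3 = 0.1205, and contributing 0 is dominant otherwise.
Taro, Hana and Jia clear that bar, contributing 60 each; the remaining 8 contribute 0. Total contributed: 180.
Uma keeps 60 and receives 8.3 × 180 × 2/63 = 47.43 from the planting fund, for a payoff of 107.43.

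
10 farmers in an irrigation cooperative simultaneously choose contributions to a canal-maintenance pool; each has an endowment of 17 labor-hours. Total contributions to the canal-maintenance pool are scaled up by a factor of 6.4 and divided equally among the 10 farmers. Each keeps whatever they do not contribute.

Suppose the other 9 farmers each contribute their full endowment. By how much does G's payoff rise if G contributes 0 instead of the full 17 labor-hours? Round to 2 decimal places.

6.12 labor-hours

Switching from a contribution of 17 to 0 lets G keep an extra 17 labor-hours, but lowers the canal-maintenance pool by 17, which costs G their own share of that drop: 6.4/10 × 17 = 10.88.
Net gain = 17 − 10.88 = 6.12. The private return per contributed unit (0.6400) is below 1, so free-riding is indeed the best response regardless of what the others do.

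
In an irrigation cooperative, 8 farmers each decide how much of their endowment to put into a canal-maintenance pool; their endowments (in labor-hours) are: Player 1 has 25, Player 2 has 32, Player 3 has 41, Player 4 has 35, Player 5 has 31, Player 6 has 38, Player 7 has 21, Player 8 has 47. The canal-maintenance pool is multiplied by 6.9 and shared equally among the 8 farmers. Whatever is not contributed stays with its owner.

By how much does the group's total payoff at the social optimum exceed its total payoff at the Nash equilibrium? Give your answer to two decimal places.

1593.00 labor-hours

The private return per contributed unit is 6.9/8 = 0.8625 < 1 for every player regardless of endowment, so the Nash equilibrium is zero contribution and the group total is Σ E_j = 25 + 32 + 41 + 35 + 31 + 38 + 21 + 47 = 270.
Each contributed unit returns 6.900 to the group, so the social optimum is full contribution by everyone: group total = 6.900 × 270 = 1863.00.
Efficiency loss = (6.900 − 1) × 270 = 1593.00.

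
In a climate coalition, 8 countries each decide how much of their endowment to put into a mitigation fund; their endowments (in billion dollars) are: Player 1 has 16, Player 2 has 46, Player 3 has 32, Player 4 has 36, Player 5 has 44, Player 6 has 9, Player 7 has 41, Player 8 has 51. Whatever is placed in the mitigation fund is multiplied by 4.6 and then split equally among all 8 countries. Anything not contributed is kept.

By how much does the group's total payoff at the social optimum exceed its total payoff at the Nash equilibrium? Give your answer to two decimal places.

The private return per contributed unit is 4.6/8 = 0.5750 < 1 for every player regardless of endowment, so the Nash equilibrium is zero contribution and the group total is Σ E_j = 16 + 46 + 32 + 36 + 44 + 9 + 41 + 51 = 275.
Each contributed unit returns 4.600 to the group, so the social optimum is full contribution by everyone: group total = 4.600 × 275 = 1265.00.
Efficiency loss = (4.600 − 1) × 275 = 990.00.

990.00 billion dollars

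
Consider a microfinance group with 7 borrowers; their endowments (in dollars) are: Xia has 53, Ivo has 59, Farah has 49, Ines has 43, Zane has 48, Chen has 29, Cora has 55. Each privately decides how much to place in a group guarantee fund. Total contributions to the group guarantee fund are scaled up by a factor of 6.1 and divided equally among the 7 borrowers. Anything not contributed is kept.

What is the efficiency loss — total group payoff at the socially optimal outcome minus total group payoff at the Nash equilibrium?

1713.60 dollars

The private return per contributed unit is 6.1/7 = 0.8714 < 1 for every player regardless of endowment, so the Nash equilibrium is zero contribution and the group total is Σ E_j = 53 + 59 + 49 + 43 + 48 + 29 + 55 = 336.
Each contributed unit returns 6.100 to the group, so the social optimum is full contribution by everyone: group total = 6.100 × 336 = 2049.60.
Efficiency loss = (6.100 − 1) × 336 = 1713.60.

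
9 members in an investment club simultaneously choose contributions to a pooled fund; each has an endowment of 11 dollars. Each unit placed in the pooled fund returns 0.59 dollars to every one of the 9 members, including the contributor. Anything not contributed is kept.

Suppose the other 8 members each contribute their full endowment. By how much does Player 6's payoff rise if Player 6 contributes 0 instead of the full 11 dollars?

Switching from a contribution of 11 to 0 lets Player 6 keep an extra 11 dollars, but lowers the pooled fund by 11, which costs Player 6 their own share of that drop: 0.59 × 11 = 6.49.
Net gain = 11 − 6.49 = 4.51. The private return per contributed unit (0.59) is below 1, so free-riding is indeed the best response regardless of what the others do.

4.51 dollars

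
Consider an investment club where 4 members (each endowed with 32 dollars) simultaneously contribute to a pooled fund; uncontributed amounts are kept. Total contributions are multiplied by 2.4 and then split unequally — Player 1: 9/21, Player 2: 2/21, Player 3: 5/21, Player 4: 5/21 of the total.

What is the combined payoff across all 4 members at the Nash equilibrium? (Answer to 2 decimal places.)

172.80 dollars

For player j, contributing a unit is worthwhile iff 2.4 × (j's share) ≥ 1, i.e. iff j's share is at least 0.4167.
Only Player 1 (9/21) clears that bar, contributing 32; the remaining 3 contribute 0. Total contributed: 32.
The pooled fund pays out 2.4 × 32 = 76.80 in total (split across the unequal shares, but the aggregate is all that matters for the group sum).
The 3 free-riders keep 32 each, adding 96. Group total = 96 + 76.80 = 172.80.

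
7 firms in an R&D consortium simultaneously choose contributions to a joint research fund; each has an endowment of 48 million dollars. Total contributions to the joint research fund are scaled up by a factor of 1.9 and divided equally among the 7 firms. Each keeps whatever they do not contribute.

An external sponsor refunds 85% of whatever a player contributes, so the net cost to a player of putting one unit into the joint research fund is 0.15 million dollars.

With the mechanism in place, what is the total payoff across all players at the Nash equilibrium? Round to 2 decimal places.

924.00 million dollars

With the mechanism, a contributed unit returns (1.9/7) / 0.15 = 1.8095 per unit of net cost to the contributor — now above 1 — so contributing fully is weakly dominant for every player.
At the Nash equilibrium everyone contributes 48. Group total payoff = 7 × (48 × 0.85 + 1.9 × 48) = 924.00.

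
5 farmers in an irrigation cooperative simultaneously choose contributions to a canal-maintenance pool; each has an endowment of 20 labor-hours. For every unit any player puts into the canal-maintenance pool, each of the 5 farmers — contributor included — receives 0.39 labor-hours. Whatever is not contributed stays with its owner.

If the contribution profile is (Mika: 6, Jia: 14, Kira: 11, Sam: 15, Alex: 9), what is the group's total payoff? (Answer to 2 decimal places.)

152.25 labor-hours

Total contributed: 6 + 14 + 11 + 15 + 9 = 55; total kept: 5 × 20 − 55 = 45.
The canal-maintenance pool pays out 0.39 × 5 × 55 = 107.25 in aggregate.
Group total = 45 + 107.25 = 152.25.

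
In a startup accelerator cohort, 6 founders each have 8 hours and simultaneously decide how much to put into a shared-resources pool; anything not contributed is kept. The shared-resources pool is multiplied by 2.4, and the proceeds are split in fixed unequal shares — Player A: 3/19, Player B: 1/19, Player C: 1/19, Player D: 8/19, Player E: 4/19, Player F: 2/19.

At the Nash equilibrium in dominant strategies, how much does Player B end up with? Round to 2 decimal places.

9.01 hours

Player j's private return per contributed unit is 2.4 × (j's share). Contributing is weakly dominant for j when that share is at least 1/2.4 = 0.4167, and contributing 0 is dominant otherwise.
Only Player D (8/19) clears that bar, contributing 8; the remaining 5 contribute 0. Total contributed: 8.
Player B keeps 8 and receives 2.4 × 8 × 1/19 = 1.01 from the shared-resources pool, for a payoff of 9.01.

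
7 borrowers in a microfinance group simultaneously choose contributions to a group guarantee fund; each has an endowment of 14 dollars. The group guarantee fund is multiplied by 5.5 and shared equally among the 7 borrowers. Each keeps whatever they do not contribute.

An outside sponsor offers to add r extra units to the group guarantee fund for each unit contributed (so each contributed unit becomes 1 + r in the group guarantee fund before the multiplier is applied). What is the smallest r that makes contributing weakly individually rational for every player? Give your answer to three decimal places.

With matching at rate r, one contributed unit becomes (1 + r) in the group guarantee fund and returns 5.5 × (1 + r) / 7 to the contributor.
Setting this equal to 1: 1 + r = 7/5.5 = 1.2727.
So the minimum matching rate is r = 1.2727 − 1 = 0.273.

0.273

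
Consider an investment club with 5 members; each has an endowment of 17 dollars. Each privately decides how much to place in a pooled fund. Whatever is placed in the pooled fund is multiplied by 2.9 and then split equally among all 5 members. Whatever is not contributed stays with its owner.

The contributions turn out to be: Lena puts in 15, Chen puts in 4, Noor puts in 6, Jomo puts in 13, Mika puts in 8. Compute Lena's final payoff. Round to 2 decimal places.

Total contributed: 15 + 4 + 6 + 13 + 8 = 46.
Each receives 2.9 × 46 / 5 = 26.68 from the pooled fund.
Lena keeps 17 − 15 = 2, so Lena's payoff is 2 + 26.68 = 28.68.

28.68 dollars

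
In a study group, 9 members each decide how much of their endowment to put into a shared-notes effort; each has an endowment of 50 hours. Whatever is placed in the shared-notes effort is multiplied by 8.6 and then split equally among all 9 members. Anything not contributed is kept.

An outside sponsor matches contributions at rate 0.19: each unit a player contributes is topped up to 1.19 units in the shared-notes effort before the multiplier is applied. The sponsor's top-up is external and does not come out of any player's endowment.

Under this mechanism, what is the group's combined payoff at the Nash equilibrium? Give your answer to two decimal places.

4605.30 hours

Under the mechanism each unit contributed yields 8.6 × 1.19 / 9 = 1.1371 back to its contributor per unit of net cost, which exceeds 1, making full contribution the dominant choice for everyone.
At the Nash equilibrium everyone contributes 50. Group total payoff = 8.6 × 1.19 × 450 = 4605.30.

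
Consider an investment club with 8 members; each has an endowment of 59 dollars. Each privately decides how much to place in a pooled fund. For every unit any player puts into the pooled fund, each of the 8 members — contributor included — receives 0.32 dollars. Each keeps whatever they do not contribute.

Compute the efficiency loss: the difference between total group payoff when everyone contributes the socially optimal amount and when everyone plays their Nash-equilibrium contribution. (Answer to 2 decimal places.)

The private return per contributed unit is 0.32 < 1, so contributing 0 is dominant for every player. At the Nash equilibrium everyone keeps their 59, and the group total is 8 × 59 = 472.
Each contributed unit returns 2.560 to the group as a whole (0.32 to each of 8 players), which exceeds 1, so the social optimum is full contribution: group total = 2.560 × 472 = 1208.32.
Efficiency loss = 1208.32 − 472 = 736.32.

736.32 dollars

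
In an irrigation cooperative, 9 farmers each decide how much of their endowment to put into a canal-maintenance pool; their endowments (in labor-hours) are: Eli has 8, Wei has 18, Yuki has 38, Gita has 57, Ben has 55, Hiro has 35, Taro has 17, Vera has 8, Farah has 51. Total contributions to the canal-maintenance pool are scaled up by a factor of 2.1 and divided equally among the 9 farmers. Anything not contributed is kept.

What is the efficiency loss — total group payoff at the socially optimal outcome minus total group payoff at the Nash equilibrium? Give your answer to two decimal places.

315.70 labor-hours

The private return per contributed unit is 2.1/9 = 0.2333 < 1 for every player regardless of endowment, so the Nash equilibrium is zero contribution and the group total is Σ E_j = 8 + 18 + 38 + 57 + 55 + 35 + 17 + 8 + 51 = 287.
Each contributed unit returns 2.100 to the group, so the social optimum is full contribution by everyone: group total = 2.100 × 287 = 602.70.
Efficiency loss = (2.100 − 1) × 287 = 315.70.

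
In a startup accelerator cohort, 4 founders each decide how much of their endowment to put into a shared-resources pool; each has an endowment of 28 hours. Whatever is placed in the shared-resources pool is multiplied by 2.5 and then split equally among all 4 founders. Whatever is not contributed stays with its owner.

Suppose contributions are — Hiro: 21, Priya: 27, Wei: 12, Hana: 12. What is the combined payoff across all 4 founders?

Total contributed: 21 + 27 + 12 + 12 = 72; total kept: 4 × 28 − 72 = 40.
The shared-resources pool pays out 2.5 × 72 = 180.00 in aggregate.
Group total = 40 + 180.00 = 220.00.

220.00 hours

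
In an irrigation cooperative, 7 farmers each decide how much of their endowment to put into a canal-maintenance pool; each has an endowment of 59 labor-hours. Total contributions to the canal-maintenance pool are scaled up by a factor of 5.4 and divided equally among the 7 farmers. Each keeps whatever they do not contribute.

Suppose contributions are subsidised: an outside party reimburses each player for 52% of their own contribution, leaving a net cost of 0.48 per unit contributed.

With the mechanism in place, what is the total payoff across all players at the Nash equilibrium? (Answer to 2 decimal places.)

2444.96 labor-hours

Under the mechanism each unit contributed yields (5.4/7) / 0.48 = 1.6071 back to its contributor per unit of net cost, which exceeds 1, making full contribution the dominant choice for everyone.
At the Nash equilibrium everyone contributes 59. Group total payoff = 7 × (59 × 0.52 + 5.4 × 59) = 2444.96.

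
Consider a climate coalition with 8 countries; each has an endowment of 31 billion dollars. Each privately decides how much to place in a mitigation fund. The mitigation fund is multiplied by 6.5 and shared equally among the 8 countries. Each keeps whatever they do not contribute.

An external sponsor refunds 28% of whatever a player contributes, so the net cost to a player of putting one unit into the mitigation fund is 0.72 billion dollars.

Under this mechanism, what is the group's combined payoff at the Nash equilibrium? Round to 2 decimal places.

With the mechanism, a contributed unit returns (6.5/8) / 0.72 = 1.1285 per unit of net cost to the contributor — now above 1 — so contributing fully is weakly dominant for every player.
So the Nash equilibrium is full contribution by all 8; the group earns 8 × (31 × 0.28 + 6.5 × 31) = 1681.44.

1681.44 billion dollars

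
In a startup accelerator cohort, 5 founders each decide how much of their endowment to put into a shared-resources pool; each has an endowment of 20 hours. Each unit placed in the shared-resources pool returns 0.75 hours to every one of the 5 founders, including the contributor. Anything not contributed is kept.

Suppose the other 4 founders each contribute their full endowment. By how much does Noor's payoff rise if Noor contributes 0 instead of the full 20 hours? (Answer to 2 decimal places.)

5.00 hours

Switching from a contribution of 20 to 0 lets Noor keep an extra 20 hours, but lowers the shared-resources pool by 20, which costs Noor their own share of that drop: 0.75 × 20 = 15.00.
Net gain = 20 − 15.00 = 5.00. The private return per contributed unit (0.75) is below 1, so free-riding is indeed the best response regardless of what the others do.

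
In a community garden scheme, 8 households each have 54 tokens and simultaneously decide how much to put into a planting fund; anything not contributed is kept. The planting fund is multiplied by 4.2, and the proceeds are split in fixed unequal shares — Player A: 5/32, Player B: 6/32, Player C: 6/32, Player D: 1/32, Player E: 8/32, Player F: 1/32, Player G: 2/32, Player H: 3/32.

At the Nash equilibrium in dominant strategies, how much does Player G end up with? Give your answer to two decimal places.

68.18 tokens

For player j, contributing a unit is worthwhile iff 4.2 × (j's share) ≥ 1, i.e. iff j's share is at least 0.2381.
Player E alone (share 8/32) is above the threshold, contributing 54; the remaining 7 contribute 0. Total contributed: 54.
Player G keeps 54 and receives 4.2 × 54 × 2/32 = 14.18 from the planting fund, for a payoff of 68.18.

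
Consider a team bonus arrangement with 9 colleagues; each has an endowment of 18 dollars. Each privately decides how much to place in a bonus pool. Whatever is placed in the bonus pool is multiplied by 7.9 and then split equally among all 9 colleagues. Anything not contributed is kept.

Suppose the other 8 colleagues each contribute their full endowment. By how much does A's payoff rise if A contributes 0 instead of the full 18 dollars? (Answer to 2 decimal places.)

Switching from a contribution of 18 to 0 lets A keep an extra 18 dollars, but lowers the bonus pool by 18, which costs A their own share of that drop: 7.9/9 × 18 = 15.80.
Net gain = 18 − 15.80 = 2.20. The private return per contributed unit (0.8778) is below 1, so free-riding is indeed the best response regardless of what the others do.

2.20 dollars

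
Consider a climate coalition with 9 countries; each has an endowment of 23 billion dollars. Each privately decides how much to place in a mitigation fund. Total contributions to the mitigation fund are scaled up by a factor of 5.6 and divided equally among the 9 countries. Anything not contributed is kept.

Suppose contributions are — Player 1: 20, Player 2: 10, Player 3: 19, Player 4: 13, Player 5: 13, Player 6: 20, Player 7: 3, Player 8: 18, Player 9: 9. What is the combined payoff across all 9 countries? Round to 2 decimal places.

782.00 billion dollars

Total contributed: 20 + 10 + 19 + 13 + 13 + 20 + 3 + 18 + 9 = 125; total kept: 9 × 23 − 125 = 82.
The mitigation fund pays out 5.6 × 125 = 700.00 in aggregate.
Group total = 82 + 700.00 = 782.00.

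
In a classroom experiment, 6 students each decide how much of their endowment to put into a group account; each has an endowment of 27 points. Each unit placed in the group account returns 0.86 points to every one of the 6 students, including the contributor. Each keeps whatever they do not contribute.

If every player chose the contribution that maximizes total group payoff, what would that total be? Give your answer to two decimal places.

835.92 points

Each contributed unit returns 5.160 to the group as a whole (0.86 to each of 6 players), which exceeds 1, so the social optimum is full contribution: group total = 5.160 × 162 = 835.92.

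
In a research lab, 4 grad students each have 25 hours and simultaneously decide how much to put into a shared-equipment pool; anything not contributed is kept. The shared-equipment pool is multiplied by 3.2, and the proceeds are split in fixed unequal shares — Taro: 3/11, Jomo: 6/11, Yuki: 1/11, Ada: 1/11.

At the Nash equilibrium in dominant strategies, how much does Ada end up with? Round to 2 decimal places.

Player j's private return per contributed unit is 3.2 × (j's share). Contributing is weakly dominant for j when that share is at least 1/3.2 = 0.3125, and contributing 0 is dominant otherwise.
The only share above 0.3125 is Jomo's 6/11, contributing 25; the remaining 3 contribute 0. Total contributed: 25.
Ada keeps 25 and receives 3.2 × 25 × 1/11 = 7.27 from the shared-equipment pool, for a payoff of 32.27.

32.27 hours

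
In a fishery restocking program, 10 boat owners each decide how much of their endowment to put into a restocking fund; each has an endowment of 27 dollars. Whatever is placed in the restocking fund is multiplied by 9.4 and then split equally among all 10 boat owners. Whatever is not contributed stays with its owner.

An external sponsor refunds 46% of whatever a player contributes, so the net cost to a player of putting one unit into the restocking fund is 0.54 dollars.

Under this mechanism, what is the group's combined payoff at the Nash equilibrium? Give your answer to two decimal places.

With the mechanism, a contributed unit returns (9.4/10) / 0.54 = 1.7407 per unit of net cost to the contributor — now above 1 — so contributing fully is weakly dominant for every player.
So the Nash equilibrium is full contribution by all 10; the group earns 10 × (27 × 0.46 + 9.4 × 27) = 2662.20.

2662.20 dollars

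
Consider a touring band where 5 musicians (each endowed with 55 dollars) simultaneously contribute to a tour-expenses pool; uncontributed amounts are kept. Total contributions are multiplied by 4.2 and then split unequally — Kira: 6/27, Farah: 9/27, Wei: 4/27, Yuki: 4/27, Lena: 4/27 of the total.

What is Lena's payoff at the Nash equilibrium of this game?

Each unit j contributes comes back to j as 4.2 × (j's share), so j prefers to contribute only if that share exceeds 1/4.2 = 0.2381; otherwise keeping the unit dominates.
The only share above 0.2381 is Farah's 9/27, contributing 55; the remaining 4 contribute 0. Total contributed: 55.
Lena keeps 55 and receives 4.2 × 55 × 4/27 = 34.22 from the tour-expenses pool, for a payoff of 89.22.

89.22 dollars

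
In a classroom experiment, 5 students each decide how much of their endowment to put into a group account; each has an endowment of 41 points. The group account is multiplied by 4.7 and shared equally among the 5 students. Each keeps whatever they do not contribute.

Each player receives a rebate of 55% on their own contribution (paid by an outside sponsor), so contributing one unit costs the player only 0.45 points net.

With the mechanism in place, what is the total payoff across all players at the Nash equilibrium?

1076.25 points

The effective private return per unit is now (4.7/5) / 0.45 = 2.0889 > 1, so every player's dominant strategy flips to full contribution.
So the Nash equilibrium is full contribution by all 5; the group earns 5 × (41 × 0.55 + 4.7 × 41) = 1076.25.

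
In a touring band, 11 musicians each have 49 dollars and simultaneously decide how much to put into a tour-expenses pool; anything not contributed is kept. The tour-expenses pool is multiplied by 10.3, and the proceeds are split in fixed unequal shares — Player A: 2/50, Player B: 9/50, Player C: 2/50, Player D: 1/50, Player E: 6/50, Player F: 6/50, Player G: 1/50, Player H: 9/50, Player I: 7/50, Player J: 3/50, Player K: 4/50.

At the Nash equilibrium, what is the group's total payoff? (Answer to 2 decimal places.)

2817.50 dollars

Each unit j contributes comes back to j as 10.3 × (j's share), so j prefers to contribute only if that share exceeds 1/10.3 = 0.0971; otherwise keeping the unit dominates.
Player B, Player E, Player F, Player H and Player I are above the threshold, contributing 49 each; the remaining 6 contribute 0. Total contributed: 245.
The tour-expenses pool pays out 10.3 × 245 = 2523.50 in total (split across the unequal shares, but the aggregate is all that matters for the group sum).
The 6 free-riders keep 49 each, adding 294. Group total = 294 + 2523.50 = 2817.50.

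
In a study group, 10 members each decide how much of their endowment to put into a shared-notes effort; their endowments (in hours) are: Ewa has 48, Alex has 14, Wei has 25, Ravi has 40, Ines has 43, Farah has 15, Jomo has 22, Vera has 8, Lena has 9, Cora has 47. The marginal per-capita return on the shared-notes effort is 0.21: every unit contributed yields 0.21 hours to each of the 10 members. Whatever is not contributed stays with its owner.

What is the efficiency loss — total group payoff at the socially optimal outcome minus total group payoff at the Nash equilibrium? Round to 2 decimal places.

The private return per contributed unit is 0.21 < 1 for everyone, so the Nash equilibrium is zero contribution and the group total is Σ E_j = 48 + 14 + 25 + 40 + 43 + 15 + 22 + 8 + 9 + 47 = 271.
Each contributed unit returns 2.100 to the group, so the social optimum is full contribution by everyone: group total = 2.100 × 271 = 569.10.
Efficiency loss = (2.100 − 1) × 271 = 298.10.

298.10 hours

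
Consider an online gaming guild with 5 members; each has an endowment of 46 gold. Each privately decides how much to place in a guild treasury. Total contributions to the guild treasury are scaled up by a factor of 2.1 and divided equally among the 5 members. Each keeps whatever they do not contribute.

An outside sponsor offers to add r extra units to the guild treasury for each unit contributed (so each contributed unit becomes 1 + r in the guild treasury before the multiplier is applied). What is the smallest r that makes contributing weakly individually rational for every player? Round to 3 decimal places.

With matching at rate r, one contributed unit becomes (1 + r) in the guild treasury and returns 2.1 × (1 + r) / 5 to the contributor.
Setting this equal to 1: 1 + r = 5/2.1 = 2.3810.
So the minimum matching rate is r = 2.3810 − 1 = 1.381.

1.381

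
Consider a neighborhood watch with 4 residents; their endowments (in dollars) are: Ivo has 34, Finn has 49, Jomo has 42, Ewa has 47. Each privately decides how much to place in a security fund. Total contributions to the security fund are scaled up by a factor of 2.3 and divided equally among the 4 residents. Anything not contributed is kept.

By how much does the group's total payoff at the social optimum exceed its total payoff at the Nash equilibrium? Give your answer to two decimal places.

The private return per contributed unit is 2.3/4 = 0.5750 < 1 for every player regardless of endowment, so the Nash equilibrium is zero contribution and the group total is Σ E_j = 34 + 49 + 42 + 47 = 172.
Each contributed unit returns 2.300 to the group, so the social optimum is full contribution by everyone: group total = 2.300 × 172 = 395.60.
Efficiency loss = (2.300 − 1) × 172 = 223.60.

223.60 dollars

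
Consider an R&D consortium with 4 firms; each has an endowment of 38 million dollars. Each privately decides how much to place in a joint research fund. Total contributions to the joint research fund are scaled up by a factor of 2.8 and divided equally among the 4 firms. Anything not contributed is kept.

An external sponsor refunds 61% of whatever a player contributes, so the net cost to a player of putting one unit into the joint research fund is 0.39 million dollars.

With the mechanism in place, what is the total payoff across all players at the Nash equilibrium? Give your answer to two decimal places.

Under the mechanism each unit contributed yields (2.8/4) / 0.39 = 1.7949 back to its contributor per unit of net cost, which exceeds 1, making full contribution the dominant choice for everyone.
At the Nash equilibrium everyone contributes 38. Group total payoff = 4 × (38 × 0.61 + 2.8 × 38) = 518.32.

518.32 million dollars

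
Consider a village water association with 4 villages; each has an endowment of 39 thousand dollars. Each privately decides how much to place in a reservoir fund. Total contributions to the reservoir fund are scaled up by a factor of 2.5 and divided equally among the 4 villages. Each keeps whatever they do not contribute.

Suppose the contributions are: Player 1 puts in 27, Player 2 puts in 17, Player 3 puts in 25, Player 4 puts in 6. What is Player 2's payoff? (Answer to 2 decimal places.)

Total contributed: 27 + 17 + 25 + 6 = 75.
Each receives 2.5 × 75 / 4 = 46.88 from the reservoir fund.
Player 2 keeps 39 − 17 = 22, so Player 2's payoff is 22 + 46.88 = 68.88.

68.88 thousand dollars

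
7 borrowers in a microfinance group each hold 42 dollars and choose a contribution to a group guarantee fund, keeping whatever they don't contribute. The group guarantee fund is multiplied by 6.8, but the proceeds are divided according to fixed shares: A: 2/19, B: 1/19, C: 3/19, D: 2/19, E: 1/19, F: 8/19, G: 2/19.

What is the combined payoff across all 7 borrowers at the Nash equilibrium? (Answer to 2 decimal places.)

781.20 dollars

Each unit j contributes comes back to j as 6.8 × (j's share), so j prefers to contribute only if that share exceeds 1/6.8 = 0.1471; otherwise keeping the unit dominates.
C and F are above the threshold, contributing 42 each; the remaining 5 contribute 0. Total contributed: 84.
The group guarantee fund pays out 6.8 × 84 = 571.20 in total (split across the unequal shares, but the aggregate is all that matters for the group sum).
The 5 free-riders keep 42 each, adding 210. Group total = 210 + 571.20 = 781.20.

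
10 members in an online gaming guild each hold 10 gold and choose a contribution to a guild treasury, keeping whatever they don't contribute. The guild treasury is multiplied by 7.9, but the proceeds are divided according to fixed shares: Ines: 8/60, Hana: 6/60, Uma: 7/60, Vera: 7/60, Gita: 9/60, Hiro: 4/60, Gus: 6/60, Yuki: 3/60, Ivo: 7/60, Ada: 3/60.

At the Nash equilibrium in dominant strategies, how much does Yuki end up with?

17.90 gold

Each unit j contributes comes back to j as 7.9 × (j's share), so j prefers to contribute only if that share exceeds 1/7.9 = 0.1266; otherwise keeping the unit dominates.
Ines and Gita clear that bar, contributing 10 each; the remaining 8 contribute 0. Total contributed: 20.
Yuki keeps 10 and receives 7.9 × 20 × 3/60 = 7.90 from the guild treasury, for a payoff of 17.90.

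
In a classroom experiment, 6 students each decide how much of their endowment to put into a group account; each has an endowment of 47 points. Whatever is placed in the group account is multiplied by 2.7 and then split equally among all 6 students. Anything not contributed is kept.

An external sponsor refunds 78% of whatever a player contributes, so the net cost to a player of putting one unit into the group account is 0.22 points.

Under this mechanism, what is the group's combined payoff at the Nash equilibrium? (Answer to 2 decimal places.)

981.36 points

Under the mechanism each unit contributed yields (2.7/6) / 0.22 = 2.0455 back to its contributor per unit of net cost, which exceeds 1, making full contribution the dominant choice for everyone.
At the Nash equilibrium everyone contributes 47. Group total payoff = 6 × (47 × 0.78 + 2.7 × 47) = 981.36.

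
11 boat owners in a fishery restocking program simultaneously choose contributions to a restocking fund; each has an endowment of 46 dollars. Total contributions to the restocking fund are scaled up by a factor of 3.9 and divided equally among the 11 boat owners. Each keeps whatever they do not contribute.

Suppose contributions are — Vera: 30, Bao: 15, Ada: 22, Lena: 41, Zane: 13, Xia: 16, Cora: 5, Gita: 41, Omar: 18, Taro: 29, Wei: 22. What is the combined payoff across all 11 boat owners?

Total contributed: 30 + 15 + 22 + 41 + 13 + 16 + 5 + 41 + 18 + 29 + 22 = 252; total kept: 11 × 46 − 252 = 254.
The restocking fund pays out 3.9 × 252 = 982.80 in aggregate.
Group total = 254 + 982.80 = 1236.80.

1236.80 dollars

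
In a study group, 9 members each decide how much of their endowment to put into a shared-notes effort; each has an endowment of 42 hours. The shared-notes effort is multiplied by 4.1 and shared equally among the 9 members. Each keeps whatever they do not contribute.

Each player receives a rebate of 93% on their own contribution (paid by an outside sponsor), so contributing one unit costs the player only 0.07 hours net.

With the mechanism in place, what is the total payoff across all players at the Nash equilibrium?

1901.34 hours

Under the mechanism each unit contributed yields (4.1/9) / 0.07 = 6.5079 back to its contributor per unit of net cost, which exceeds 1, making full contribution the dominant choice for everyone.
So the Nash equilibrium is full contribution by all 9; the group earns 9 × (42 × 0.93 + 4.1 × 42) = 1901.34.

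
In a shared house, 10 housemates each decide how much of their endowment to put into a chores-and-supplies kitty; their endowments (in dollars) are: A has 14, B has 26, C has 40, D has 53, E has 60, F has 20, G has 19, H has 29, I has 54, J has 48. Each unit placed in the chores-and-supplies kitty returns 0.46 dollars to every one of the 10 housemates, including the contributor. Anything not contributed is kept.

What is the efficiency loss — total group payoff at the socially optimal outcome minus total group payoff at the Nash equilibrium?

1306.80 dollars

The private return per contributed unit is 0.46 < 1 for everyone, so the Nash equilibrium is zero contribution and the group total is Σ E_j = 14 + 26 + 40 + 53 + 60 + 20 + 19 + 29 + 54 + 48 = 363.
Each contributed unit returns 4.600 to the group, so the social optimum is full contribution by everyone: group total = 4.600 × 363 = 1669.80.
Efficiency loss = (4.600 − 1) × 363 = 1306.80.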